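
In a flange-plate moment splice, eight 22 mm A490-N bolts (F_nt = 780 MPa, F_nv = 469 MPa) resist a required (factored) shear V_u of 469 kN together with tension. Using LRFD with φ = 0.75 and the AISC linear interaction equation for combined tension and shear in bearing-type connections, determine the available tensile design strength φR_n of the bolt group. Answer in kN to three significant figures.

1530 kN

A_b = π·22²/4 = 380.1 mm²; f_rv = 469 × 1000 / (8 × 380.1) = 154.2 MPa.
F'_nt = 1.3 F_nt − (F_nt / φF_nv) f_rv = 1.3·780 − (780/(0.75·469))·154.2 = 672 MPa, capped at F_nt → F'_nt = 672 MPa.
R_n = F'_nt · A_b · n = 672 × 380.1 × 8 / 1000 = 2044 kN.
Design strength φR_n = 0.75 × 2044 = 1530 kN.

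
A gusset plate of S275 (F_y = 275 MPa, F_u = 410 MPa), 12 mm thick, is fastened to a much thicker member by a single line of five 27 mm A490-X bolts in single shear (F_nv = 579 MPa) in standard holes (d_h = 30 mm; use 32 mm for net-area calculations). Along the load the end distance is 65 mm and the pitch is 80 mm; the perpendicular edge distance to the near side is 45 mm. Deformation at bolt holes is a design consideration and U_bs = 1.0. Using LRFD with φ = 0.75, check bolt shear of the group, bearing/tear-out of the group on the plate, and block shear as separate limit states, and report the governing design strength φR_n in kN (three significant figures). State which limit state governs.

641 kN (block shear governs)

Bolt shear: A_b = π·27²/4 = 572.6 mm²; R_n = 579 × 572.6 × 5 × 1 / 1000 = 1658 kN → 0.75 × 1658 = 1240 kN.
Bearing: edge l_c = 50, r_n = 295.2 kN; interior l_c = 50, r_n = 295.2 kN; R_n = 295.2 + 4·295.2 = 1476 kN → 1110 kN.
Block shear: A_gv = 4620, A_nv = 2892, A_nt = 348 mm²; R_n = min(0.6F_uA_nv, 0.6F_yA_gv) + U_bs·F_u·A_nt = 854.1 kN → 641 kN.
Block shear governs: 641 kN.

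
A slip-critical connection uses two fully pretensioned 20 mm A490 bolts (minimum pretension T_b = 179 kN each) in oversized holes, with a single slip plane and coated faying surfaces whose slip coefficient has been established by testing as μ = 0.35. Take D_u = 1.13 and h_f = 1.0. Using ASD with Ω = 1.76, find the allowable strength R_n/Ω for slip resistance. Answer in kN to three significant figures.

80.4 kN

R_n = μ · D_u · h_f · T_b · n_s · n_b = 0.35 × 1.13 × 1.0 × 179 × 1 × 2 = 141.6 kN.
Allowable strength R_n/Ω = 141.6 / 1.76 = 80.4 kN.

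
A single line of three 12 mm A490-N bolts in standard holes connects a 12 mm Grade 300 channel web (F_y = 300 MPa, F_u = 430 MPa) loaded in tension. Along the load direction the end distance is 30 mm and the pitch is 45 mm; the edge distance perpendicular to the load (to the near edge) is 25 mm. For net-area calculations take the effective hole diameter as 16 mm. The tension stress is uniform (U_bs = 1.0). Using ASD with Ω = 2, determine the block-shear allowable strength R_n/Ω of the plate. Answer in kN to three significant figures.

Shear plane L_v = 30 + 2·45 = 120 mm; A_gv = 120 × 12 = 1440 mm².
A_nv = (120 − 2.5·16) × 12 = 960 mm².
A_nt = (25 − 0.5·16) × 12 = 204 mm².
0.6 F_u A_nv = 247.7 kN; 0.6 F_y A_gv = 259.2 kN → shear rupture governs the shear term.
R_n = 247.7 + 1.0 × 430 × 204 / 1000 = 335.4 kN.
Allowable strength R_n/Ω = 335.4 / 2 = 168 kN.

168 kN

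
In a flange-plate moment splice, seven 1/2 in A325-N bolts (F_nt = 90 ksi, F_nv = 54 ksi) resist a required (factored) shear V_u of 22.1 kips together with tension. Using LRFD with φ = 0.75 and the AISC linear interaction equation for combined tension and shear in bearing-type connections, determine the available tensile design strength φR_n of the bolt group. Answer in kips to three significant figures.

A_b = π·0.5²/4 = 0.1963 in²; f_rv = 22.1 / (7 × 0.1963) = 16.08 ksi.
F'_nt = 1.3 F_nt − (F_nt / φF_nv) f_rv = 1.3·90 − (90/(0.75·54))·16.08 = 81.27 ksi, capped at F_nt → F'_nt = 81.27 ksi.
R_n = F'_nt · A_b · n = 81.27 × 0.1963 × 7 = 111.7 kips.
Design strength φR_n = 0.75 × 111.7 = 83.8 kips.

83.8 kips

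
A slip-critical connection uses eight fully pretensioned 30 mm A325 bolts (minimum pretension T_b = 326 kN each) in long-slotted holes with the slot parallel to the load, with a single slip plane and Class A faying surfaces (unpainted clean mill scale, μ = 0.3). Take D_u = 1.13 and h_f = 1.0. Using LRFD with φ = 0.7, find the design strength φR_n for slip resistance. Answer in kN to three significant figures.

619 kN

R_n = μ · D_u · h_f · T_b · n_s · n_b = 0.3 × 1.13 × 1.0 × 326 × 1 × 8 = 884.1 kN.
Design strength φR_n = 0.7 × 884.1 = 619 kN.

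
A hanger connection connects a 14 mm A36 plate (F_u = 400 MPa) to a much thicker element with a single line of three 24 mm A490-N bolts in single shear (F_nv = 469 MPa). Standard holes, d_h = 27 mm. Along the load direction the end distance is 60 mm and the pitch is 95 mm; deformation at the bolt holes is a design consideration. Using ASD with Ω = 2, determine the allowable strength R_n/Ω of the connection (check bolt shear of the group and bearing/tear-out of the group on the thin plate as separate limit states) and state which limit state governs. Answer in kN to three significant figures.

318 kN (bolt shear governs)

Bolt shear: A_b = π·24²/4 = 452.4 mm²; R_n = 469 × 452.4 × 3 × 1 / 1000 = 636.5 kN → 636.5 / 2 = 318 kN.
Bearing (1.2 l_c t F_u ≤ 2.4 d t F_u): upper limit = 2.4·24·14·400 / 1000 = 322.6 kN.
  Edge l_c = 60 − 27/2 = 46.5 → r_n = 312.5 kN; interior l_c = 95 − 27 = 68 → r_n = 322.6 kN.
  R_n,bearing = 1·312.5 + 2·322.6 = 957.6 kN → 957.6 / 2 = 479 kN.
Bolt shear governs: 318 kN.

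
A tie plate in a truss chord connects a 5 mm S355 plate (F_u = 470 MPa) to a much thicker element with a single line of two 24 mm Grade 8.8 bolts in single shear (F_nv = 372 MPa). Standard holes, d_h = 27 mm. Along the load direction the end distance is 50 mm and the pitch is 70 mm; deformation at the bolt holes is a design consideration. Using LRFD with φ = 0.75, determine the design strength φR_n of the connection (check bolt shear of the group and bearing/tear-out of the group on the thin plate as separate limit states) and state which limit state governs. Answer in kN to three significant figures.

Bolt shear: A_b = π·24²/4 = 452.4 mm²; R_n = 372 × 452.4 × 2 × 1 / 1000 = 336.6 kN → 0.75 × 336.6 = 252 kN.
Bearing (1.2 l_c t F_u ≤ 2.4 d t F_u): upper limit = 2.4·24·5·470 / 1000 = 135.4 kN.
  Edge l_c = 50 − 27/2 = 36.5 → r_n = 102.9 kN; interior l_c = 70 − 27 = 43 → r_n = 121.3 kN.
  R_n,bearing = 1·102.9 + 1·121.3 = 224.2 kN → 0.75 × 224.2 = 168 kN.
Bearing governs: 168 kN.

168 kN (bearing governs)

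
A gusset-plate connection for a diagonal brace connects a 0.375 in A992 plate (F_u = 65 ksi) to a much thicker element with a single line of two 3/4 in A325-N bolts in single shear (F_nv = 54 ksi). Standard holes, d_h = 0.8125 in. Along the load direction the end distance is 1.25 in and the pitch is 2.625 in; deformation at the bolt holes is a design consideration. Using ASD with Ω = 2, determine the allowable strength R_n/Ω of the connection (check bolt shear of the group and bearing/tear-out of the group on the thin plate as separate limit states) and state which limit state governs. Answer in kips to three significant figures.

Bolt shear: A_b = π·0.75²/4 = 0.4418 in²; R_n = 54 × 0.4418 × 2 × 1 = 47.71 kips → 47.71 / 2 = 23.9 kips.
Bearing (1.2 l_c t F_u ≤ 2.4 d t F_u): upper limit = 2.4·0.75·0.375·65 = 43.87 kips.
  Edge l_c = 1.25 − 0.8125/2 = 0.8438 → r_n = 24.68 kips; interior l_c = 2.625 − 0.8125 = 1.812 → r_n = 43.87 kips.
  R_n,bearing = 1·24.68 + 1·43.87 = 68.55 kips → 68.55 / 2 = 34.3 kips.
Bolt shear governs: 23.9 kips.

23.9 kips (bolt shear governs)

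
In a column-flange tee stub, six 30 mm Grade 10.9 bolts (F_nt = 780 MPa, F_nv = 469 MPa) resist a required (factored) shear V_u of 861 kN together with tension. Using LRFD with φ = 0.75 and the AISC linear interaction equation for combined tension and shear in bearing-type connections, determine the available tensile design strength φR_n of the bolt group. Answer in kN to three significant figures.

A_b = π·30²/4 = 706.9 mm²; f_rv = 861 × 1000 / (6 × 706.9) = 203 MPa.
F'_nt = 1.3 F_nt − (F_nt / φF_nv) f_rv = 1.3·780 − (780/(0.75·469))·203 = 563.8 MPa, capped at F_nt → F'_nt = 563.8 MPa.
R_n = F'_nt · A_b · n = 563.8 × 706.9 × 6 / 1000 = 2391 kN.
Design strength φR_n = 0.75 × 2391 = 1790 kN.

1790 kN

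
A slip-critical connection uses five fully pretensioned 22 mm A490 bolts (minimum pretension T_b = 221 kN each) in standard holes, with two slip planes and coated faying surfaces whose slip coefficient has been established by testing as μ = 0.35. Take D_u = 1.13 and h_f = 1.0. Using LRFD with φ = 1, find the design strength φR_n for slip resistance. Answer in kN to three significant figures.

R_n = μ · D_u · h_f · T_b · n_s · n_b = 0.35 × 1.13 × 1.0 × 221 × 2 × 5 = 874.1 kN.
Design strength φR_n = 1 × 874.1 = 874 kN.

874 kN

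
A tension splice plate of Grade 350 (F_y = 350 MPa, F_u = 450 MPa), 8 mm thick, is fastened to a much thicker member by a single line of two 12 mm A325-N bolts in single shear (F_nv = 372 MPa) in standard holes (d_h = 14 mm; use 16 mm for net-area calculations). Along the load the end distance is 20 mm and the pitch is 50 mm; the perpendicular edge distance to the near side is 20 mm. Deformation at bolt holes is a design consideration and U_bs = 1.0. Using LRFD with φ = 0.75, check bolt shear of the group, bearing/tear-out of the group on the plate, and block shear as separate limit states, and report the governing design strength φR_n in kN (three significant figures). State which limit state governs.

63.1 kN (bolt shear governs)

Bolt shear: A_b = π·12²/4 = 113.1 mm²; R_n = 372 × 113.1 × 2 × 1 / 1000 = 84.14 kN → 0.75 × 84.14 = 63.1 kN.
Bearing: edge l_c = 13, r_n = 56.16 kN; interior l_c = 36, r_n = 103.7 kN; R_n = 56.16 + 1·103.7 = 159.8 kN → 120 kN.
Block shear: A_gv = 560, A_nv = 368, A_nt = 96 mm²; R_n = min(0.6F_uA_nv, 0.6F_yA_gv) + U_bs·F_u·A_nt = 142.6 kN → 107 kN.
Bolt shear governs: 63.1 kN.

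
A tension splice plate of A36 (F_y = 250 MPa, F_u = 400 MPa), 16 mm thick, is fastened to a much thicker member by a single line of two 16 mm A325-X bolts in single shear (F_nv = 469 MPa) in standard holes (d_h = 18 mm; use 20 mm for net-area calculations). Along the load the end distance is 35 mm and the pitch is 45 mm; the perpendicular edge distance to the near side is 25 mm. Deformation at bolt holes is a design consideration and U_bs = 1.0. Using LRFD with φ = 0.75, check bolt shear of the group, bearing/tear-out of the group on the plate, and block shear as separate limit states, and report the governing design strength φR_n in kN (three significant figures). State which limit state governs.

141 kN (bolt shear governs)

Bolt shear: A_b = π·16²/4 = 201.1 mm²; R_n = 469 × 201.1 × 2 × 1 / 1000 = 188.6 kN → 0.75 × 188.6 = 141 kN.
Bearing: edge l_c = 26, r_n = 199.7 kN; interior l_c = 27, r_n = 207.4 kN; R_n = 199.7 + 1·207.4 = 407 kN → 305 kN.
Block shear: A_gv = 1280, A_nv = 800, A_nt = 240 mm²; R_n = min(0.6F_uA_nv, 0.6F_yA_gv) + U_bs·F_u·A_nt = 288 kN → 216 kN.
Bolt shear governs: 141 kN.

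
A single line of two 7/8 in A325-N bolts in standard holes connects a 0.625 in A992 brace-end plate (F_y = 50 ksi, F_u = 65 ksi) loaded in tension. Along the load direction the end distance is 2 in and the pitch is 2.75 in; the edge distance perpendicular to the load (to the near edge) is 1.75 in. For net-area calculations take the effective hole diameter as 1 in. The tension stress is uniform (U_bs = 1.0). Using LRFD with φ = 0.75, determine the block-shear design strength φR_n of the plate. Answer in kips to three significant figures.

97.5 kips

Shear plane L_v = 2 + 1·2.75 = 4.75 in; A_gv = 4.75 × 0.625 = 2.969 in².
A_nv = (4.75 − 1.5·1) × 0.625 = 2.031 in².
A_nt = (1.75 − 0.5·1) × 0.625 = 0.7812 in².
0.6 F_u A_nv = 79.22 kips; 0.6 F_y A_gv = 89.06 kips → shear rupture governs the shear term.
R_n = 79.22 + 1.0 × 65 × 0.7812 = 130 kips.
Design strength φR_n = 0.75 × 130 = 97.5 kips.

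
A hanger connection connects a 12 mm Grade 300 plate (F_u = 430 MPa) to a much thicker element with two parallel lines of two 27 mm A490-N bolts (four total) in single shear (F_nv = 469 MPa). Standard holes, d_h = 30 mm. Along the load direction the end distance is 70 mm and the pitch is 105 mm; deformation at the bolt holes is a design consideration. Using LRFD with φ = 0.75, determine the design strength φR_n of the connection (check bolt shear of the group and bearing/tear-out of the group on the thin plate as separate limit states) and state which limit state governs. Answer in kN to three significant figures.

806 kN (bolt shear governs)

Bolt shear: A_b = π·27²/4 = 572.6 mm²; R_n = 469 × 572.6 × 4 × 1 / 1000 = 1074 kN → 0.75 × 1074 = 806 kN.
Bearing (1.2 l_c t F_u ≤ 2.4 d t F_u): upper limit = 2.4·27·12·430 / 1000 = 334.4 kN.
  Edge l_c = 70 − 30/2 = 55 → r_n = 334.4 kN; interior l_c = 105 − 30 = 75 → r_n = 334.4 kN.
  R_n,bearing = 2·334.4 + 2·334.4 = 1337 kN → 0.75 × 1337 = 1000 kN.
Bolt shear governs: 806 kN.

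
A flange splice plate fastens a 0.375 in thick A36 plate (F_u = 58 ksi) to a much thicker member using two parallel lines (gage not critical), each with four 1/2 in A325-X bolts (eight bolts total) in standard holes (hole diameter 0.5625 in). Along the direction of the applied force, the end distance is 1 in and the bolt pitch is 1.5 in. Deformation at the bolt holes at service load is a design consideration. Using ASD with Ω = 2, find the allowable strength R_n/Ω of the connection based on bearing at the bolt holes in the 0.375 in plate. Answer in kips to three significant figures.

92.2 kips

Per bolt r_n = 1.2 l_c t F_u ≤ 2.4 d t F_u; upper limit = 2.4 × 0.5 × 0.375 × 58 = 26.1 kips.
Edge bolt: l_c = 1 − 0.5625/2 = 0.7188 in → 1.2 × 0.7188 × 0.375 × 58 = 18.76 → r_n = 18.76 kips.
Interior bolts: l_c = 1.5 − 0.5625 = 0.9375 in → 1.2 × 0.9375 × 0.375 × 58 = 24.47 → r_n = 24.47 kips.
R_n = 2 × 18.76 + 6 × 24.47 = 184.3 kips.
Allowable strength R_n/Ω = 184.3 / 2 = 92.2 kips.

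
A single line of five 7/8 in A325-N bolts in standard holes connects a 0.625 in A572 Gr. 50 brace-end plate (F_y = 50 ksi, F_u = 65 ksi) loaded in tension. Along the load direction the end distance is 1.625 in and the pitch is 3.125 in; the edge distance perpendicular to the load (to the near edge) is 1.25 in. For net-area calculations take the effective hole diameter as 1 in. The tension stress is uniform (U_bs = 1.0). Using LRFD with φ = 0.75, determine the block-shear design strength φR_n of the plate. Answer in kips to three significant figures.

199 kips

Shear plane L_v = 1.625 + 4·3.125 = 14.12 in; A_gv = 14.12 × 0.625 = 8.828 in².
A_nv = (14.12 − 4.5·1) × 0.625 = 6.016 in².
A_nt = (1.25 − 0.5·1) × 0.625 = 0.4688 in².
0.6 F_u A_nv = 234.6 kips; 0.6 F_y A_gv = 264.8 kips → shear rupture governs the shear term.
R_n = 234.6 + 1.0 × 65 × 0.4688 = 265.1 kips.
Design strength φR_n = 0.75 × 265.1 = 199 kips.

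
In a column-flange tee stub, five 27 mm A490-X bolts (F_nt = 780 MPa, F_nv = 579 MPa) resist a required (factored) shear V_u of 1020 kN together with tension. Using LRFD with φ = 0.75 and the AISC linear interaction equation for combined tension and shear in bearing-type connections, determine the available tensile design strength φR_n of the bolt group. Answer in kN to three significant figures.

A_b = π·27²/4 = 572.6 mm²; f_rv = 1020 × 1000 / (5 × 572.6) = 356.3 MPa.
F'_nt = 1.3 F_nt − (F_nt / φF_nv) f_rv = 1.3·780 − (780/(0.75·579))·356.3 = 374 MPa, capped at F_nt → F'_nt = 374 MPa.
R_n = F'_nt · A_b · n = 374 × 572.6 × 5 / 1000 = 1071 kN.
Design strength φR_n = 0.75 × 1071 = 803 kN.

803 kN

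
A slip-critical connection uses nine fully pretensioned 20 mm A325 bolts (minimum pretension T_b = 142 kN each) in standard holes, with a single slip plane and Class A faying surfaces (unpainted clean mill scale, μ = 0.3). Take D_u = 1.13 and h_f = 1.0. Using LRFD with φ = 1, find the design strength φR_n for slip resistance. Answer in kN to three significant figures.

R_n = μ · D_u · h_f · T_b · n_s · n_b = 0.3 × 1.13 × 1.0 × 142 × 1 × 9 = 433.2 kN.
Design strength φR_n = 1 × 433.2 = 433 kN.

433 kN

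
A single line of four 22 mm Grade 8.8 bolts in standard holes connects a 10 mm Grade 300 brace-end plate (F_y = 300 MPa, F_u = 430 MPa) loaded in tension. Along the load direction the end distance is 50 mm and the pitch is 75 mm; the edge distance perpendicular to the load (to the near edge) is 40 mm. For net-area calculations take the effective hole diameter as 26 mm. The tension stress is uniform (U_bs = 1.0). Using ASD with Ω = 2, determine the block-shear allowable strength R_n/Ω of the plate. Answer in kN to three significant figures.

Shear plane L_v = 50 + 3·75 = 275 mm; A_gv = 275 × 10 = 2750 mm².
A_nv = (275 − 3.5·26) × 10 = 1840 mm².
A_nt = (40 − 0.5·26) × 10 = 270 mm².
0.6 F_u A_nv = 474.7 kN; 0.6 F_y A_gv = 495 kN → shear rupture governs the shear term.
R_n = 474.7 + 1.0 × 430 × 270 / 1000 = 590.8 kN.
Allowable strength R_n/Ω = 590.8 / 2 = 295 kN.

295 kN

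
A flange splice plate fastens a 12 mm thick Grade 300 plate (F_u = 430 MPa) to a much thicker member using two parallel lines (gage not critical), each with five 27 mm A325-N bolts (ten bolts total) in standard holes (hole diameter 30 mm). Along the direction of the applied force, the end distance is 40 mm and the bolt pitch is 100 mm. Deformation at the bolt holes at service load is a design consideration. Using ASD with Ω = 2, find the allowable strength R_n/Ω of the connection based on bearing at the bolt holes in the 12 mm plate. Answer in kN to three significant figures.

1490 kN

Per bolt r_n = 1.2 l_c t F_u ≤ 2.4 d t F_u; upper limit = 2.4 × 27 × 12 × 430 / 1000 = 334.4 kN.
Edge bolt: l_c = 40 − 30/2 = 25 mm → 1.2 × 25 × 12 × 430 / 1000 = 154.8 → r_n = 154.8 kN.
Interior bolts: l_c = 100 − 30 = 70 mm → 1.2 × 70 × 12 × 430 / 1000 = 433.4 → r_n = 334.4 kN.
R_n = 2 × 154.8 + 8 × 334.4 = 2985 kN.
Allowable strength R_n/Ω = 2985 / 2 = 1490 kN.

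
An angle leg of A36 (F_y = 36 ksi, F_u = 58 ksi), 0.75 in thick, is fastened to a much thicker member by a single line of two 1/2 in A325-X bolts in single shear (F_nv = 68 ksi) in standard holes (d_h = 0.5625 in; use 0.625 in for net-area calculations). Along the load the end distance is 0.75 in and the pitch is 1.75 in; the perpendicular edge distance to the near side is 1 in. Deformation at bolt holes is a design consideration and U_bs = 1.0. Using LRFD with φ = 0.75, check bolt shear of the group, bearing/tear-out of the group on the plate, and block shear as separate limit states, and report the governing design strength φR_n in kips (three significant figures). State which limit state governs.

20 kips (bolt shear governs)

Bolt shear: A_b = π·0.5²/4 = 0.1963 in²; R_n = 68 × 0.1963 × 2 × 1 = 26.7 kips → 0.75 × 26.7 = 20 kips.
Bearing: edge l_c = 0.4688, r_n = 24.47 kips; interior l_c = 1.188, r_n = 52.2 kips; R_n = 24.47 + 1·52.2 = 76.67 kips → 57.5 kips.
Block shear: A_gv = 1.875, A_nv = 1.172, A_nt = 0.5156 in²; R_n = min(0.6F_uA_nv, 0.6F_yA_gv) + U_bs·F_u·A_nt = 70.41 kips → 52.8 kips.
Bolt shear governs: 20 kips.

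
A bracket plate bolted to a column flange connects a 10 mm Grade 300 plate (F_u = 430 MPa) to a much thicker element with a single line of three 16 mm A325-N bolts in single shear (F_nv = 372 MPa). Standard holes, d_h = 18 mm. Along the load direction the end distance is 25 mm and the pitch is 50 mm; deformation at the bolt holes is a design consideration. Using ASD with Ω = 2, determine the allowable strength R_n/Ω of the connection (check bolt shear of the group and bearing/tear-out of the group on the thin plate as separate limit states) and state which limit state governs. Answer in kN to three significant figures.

112 kN (bolt shear governs)

Bolt shear: A_b = π·16²/4 = 201.1 mm²; R_n = 372 × 201.1 × 3 × 1 / 1000 = 224.4 kN → 224.4 / 2 = 112 kN.
Bearing (1.2 l_c t F_u ≤ 2.4 d t F_u): upper limit = 2.4·16·10·430 / 1000 = 165.1 kN.
  Edge l_c = 25 − 18/2 = 16 → r_n = 82.56 kN; interior l_c = 50 − 18 = 32 → r_n = 165.1 kN.
  R_n,bearing = 1·82.56 + 2·165.1 = 412.8 kN → 412.8 / 2 = 206 kN.
Bolt shear governs: 112 kN.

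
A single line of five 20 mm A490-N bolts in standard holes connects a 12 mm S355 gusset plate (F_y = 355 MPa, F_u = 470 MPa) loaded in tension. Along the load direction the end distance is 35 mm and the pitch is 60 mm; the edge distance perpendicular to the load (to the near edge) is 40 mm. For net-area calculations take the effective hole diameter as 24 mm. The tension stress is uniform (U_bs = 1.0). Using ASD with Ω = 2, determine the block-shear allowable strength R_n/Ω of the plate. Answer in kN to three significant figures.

362 kN

Shear plane L_v = 35 + 4·60 = 275 mm; A_gv = 275 × 12 = 3300 mm².
A_nv = (275 − 4.5·24) × 12 = 2004 mm².
A_nt = (40 − 0.5·24) × 12 = 336 mm².
0.6 F_u A_nv = 565.1 kN; 0.6 F_y A_gv = 702.9 kN → shear rupture governs the shear term.
R_n = 565.1 + 1.0 × 470 × 336 / 1000 = 723 kN.
Allowable strength R_n/Ω = 723 / 2 = 362 kN.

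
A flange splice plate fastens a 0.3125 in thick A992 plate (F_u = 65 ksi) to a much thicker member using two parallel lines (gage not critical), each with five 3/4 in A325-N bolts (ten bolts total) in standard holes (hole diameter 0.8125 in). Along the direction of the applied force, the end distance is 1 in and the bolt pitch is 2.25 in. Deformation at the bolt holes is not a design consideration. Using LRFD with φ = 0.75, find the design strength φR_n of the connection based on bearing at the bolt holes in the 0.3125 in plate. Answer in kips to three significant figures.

290 kips

Per bolt r_n = 1.5 l_c t F_u ≤ 3.0 d t F_u; upper limit = 3.0 × 0.75 × 0.3125 × 65 = 45.7 kips.
Edge bolt: l_c = 1 − 0.8125/2 = 0.5938 in → 1.5 × 0.5938 × 0.3125 × 65 = 18.09 → r_n = 18.09 kips.
Interior bolts: l_c = 2.25 − 0.8125 = 1.438 in → 1.5 × 1.438 × 0.3125 × 65 = 43.8 → r_n = 43.8 kips.
R_n = 2 × 18.09 + 8 × 43.8 = 386.6 kips.
Design strength φR_n = 0.75 × 386.6 = 290 kips.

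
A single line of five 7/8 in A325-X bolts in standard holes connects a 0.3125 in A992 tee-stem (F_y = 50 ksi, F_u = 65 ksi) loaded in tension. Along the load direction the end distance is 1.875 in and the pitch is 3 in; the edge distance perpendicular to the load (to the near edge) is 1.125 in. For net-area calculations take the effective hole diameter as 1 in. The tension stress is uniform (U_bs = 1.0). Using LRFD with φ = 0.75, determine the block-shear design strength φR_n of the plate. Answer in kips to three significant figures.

95.2 kips

Shear plane L_v = 1.875 + 4·3 = 13.88 in; A_gv = 13.88 × 0.3125 = 4.336 in².
A_nv = (13.88 − 4.5·1) × 0.3125 = 2.93 in².
A_nt = (1.125 − 0.5·1) × 0.3125 = 0.1953 in².
0.6 F_u A_nv = 114.3 kips; 0.6 F_y A_gv = 130.1 kips → shear rupture governs the shear term.
R_n = 114.3 + 1.0 × 65 × 0.1953 = 127 kips.
Design strength φR_n = 0.75 × 127 = 95.2 kips.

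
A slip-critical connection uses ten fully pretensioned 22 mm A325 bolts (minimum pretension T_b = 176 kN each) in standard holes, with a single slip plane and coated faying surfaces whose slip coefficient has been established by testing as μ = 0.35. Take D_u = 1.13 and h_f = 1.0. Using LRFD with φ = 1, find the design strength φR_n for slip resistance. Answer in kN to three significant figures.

696 kN

R_n = μ · D_u · h_f · T_b · n_s · n_b = 0.35 × 1.13 × 1.0 × 176 × 1 × 10 = 696.1 kN.
Design strength φR_n = 1 × 696.1 = 696 kN.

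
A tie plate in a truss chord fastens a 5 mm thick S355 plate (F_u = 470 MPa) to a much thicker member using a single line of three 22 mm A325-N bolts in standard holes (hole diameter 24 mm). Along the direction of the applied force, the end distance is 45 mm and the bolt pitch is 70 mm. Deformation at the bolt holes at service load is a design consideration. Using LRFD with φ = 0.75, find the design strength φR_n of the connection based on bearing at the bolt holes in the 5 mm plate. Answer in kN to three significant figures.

256 kN

Per bolt r_n = 1.2 l_c t F_u ≤ 2.4 d t F_u; upper limit = 2.4 × 22 × 5 × 470 / 1000 = 124.1 kN.
Edge bolt: l_c = 45 − 24/2 = 33 mm → 1.2 × 33 × 5 × 470 / 1000 = 93.06 → r_n = 93.06 kN.
Interior bolts: l_c = 70 − 24 = 46 mm → 1.2 × 46 × 5 × 470 / 1000 = 129.7 → r_n = 124.1 kN.
R_n = 1 × 93.06 + 2 × 124.1 = 341.2 kN.
Design strength φR_n = 0.75 × 341.2 = 256 kN.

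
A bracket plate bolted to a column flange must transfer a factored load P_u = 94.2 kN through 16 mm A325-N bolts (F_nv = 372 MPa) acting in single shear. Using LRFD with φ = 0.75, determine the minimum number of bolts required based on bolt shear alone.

2 bolts

A_b = π·16²/4 = 201.1 mm².
Per-bolt design strength φR_n = 0.75 × 372 × 201.1 × 1 / 1000 = 56.1 kN.
n ≥ 94.2 / 56.1 = 1.679 → use 2 bolts.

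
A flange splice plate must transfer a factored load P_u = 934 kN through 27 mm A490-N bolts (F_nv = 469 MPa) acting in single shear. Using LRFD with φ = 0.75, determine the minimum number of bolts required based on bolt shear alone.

5 bolts

A_b = π·27²/4 = 572.6 mm².
Per-bolt design strength φR_n = 0.75 × 469 × 572.6 × 1 / 1000 = 201.4 kN.
n ≥ 934 / 201.4 = 4.638 → use 5 bolts.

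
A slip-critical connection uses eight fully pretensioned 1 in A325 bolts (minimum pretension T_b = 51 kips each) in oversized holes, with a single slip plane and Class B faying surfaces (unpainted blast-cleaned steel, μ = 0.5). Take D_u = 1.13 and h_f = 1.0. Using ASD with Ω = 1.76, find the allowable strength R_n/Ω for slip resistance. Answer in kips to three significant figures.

131 kips

R_n = μ · D_u · h_f · T_b · n_s · n_b = 0.5 × 1.13 × 1.0 × 51 × 1 × 8 = 230.5 kips.
Allowable strength R_n/Ω = 230.5 / 1.76 = 131 kips.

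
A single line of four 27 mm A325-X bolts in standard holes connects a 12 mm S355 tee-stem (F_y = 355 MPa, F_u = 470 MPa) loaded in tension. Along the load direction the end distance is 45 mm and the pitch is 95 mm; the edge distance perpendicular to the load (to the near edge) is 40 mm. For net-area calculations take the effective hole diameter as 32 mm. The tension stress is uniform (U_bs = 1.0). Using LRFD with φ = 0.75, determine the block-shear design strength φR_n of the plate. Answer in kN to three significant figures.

Shear plane L_v = 45 + 3·95 = 330 mm; A_gv = 330 × 12 = 3960 mm².
A_nv = (330 − 3.5·32) × 12 = 2616 mm².
A_nt = (40 − 0.5·32) × 12 = 288 mm².
0.6 F_u A_nv = 737.7 kN; 0.6 F_y A_gv = 843.5 kN → shear rupture governs the shear term.
R_n = 737.7 + 1.0 × 470 × 288 / 1000 = 873.1 kN.
Design strength φR_n = 0.75 × 873.1 = 655 kN.

655 kN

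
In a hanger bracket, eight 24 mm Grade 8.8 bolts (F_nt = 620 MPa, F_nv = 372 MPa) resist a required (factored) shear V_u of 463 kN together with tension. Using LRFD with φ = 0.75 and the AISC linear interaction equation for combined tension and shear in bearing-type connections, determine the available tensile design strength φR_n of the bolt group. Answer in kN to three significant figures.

1420 kN

A_b = π·24²/4 = 452.4 mm²; f_rv = 463 × 1000 / (8 × 452.4) = 127.9 MPa.
F'_nt = 1.3 F_nt − (F_nt / φF_nv) f_rv = 1.3·620 − (620/(0.75·372))·127.9 = 521.7 MPa, capped at F_nt → F'_nt = 521.7 MPa.
R_n = F'_nt · A_b · n = 521.7 × 452.4 × 8 / 1000 = 1888 kN.
Design strength φR_n = 0.75 × 1888 = 1420 kN.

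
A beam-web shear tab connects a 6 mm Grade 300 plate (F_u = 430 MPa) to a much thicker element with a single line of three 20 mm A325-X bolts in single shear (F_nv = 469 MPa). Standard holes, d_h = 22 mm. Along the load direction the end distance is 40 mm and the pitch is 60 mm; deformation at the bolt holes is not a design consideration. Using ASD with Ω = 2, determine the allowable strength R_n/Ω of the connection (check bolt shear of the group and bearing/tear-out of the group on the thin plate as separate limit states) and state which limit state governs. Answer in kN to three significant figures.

Bolt shear: A_b = π·20²/4 = 314.2 mm²; R_n = 469 × 314.2 × 3 × 1 / 1000 = 442 kN → 442 / 2 = 221 kN.
Bearing (1.5 l_c t F_u ≤ 3.0 d t F_u): upper limit = 3.0·20·6·430 / 1000 = 154.8 kN.
  Edge l_c = 40 − 22/2 = 29 → r_n = 112.2 kN; interior l_c = 60 − 22 = 38 → r_n = 147.1 kN.
  R_n,bearing = 1·112.2 + 2·147.1 = 406.4 kN → 406.4 / 2 = 203 kN.
Bearing governs: 203 kN.

203 kN (bearing governs)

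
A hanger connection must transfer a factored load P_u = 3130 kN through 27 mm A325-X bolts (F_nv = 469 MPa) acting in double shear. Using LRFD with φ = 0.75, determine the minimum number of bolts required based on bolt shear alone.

8 bolts

A_b = π·27²/4 = 572.6 mm².
Per-bolt design strength φR_n = 0.75 × 469 × 572.6 × 2 / 1000 = 402.8 kN.
n ≥ 3130 / 402.8 = 7.771 → use 8 bolts.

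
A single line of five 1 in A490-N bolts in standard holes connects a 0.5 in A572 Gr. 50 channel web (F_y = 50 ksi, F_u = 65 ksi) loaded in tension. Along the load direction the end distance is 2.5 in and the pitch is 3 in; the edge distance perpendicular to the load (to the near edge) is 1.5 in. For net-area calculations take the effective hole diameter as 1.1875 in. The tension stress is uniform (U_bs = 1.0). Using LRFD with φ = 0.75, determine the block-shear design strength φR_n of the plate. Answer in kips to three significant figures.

156 kips

Shear plane L_v = 2.5 + 4·3 = 14.5 in; A_gv = 14.5 × 0.5 = 7.25 in².
A_nv = (14.5 − 4.5·1.1875) × 0.5 = 4.578 in².
A_nt = (1.5 − 0.5·1.1875) × 0.5 = 0.4531 in².
0.6 F_u A_nv = 178.5 kips; 0.6 F_y A_gv = 217.5 kips → shear rupture governs the shear term.
R_n = 178.5 + 1.0 × 65 × 0.4531 = 208 kips.
Design strength φR_n = 0.75 × 208 = 156 kips.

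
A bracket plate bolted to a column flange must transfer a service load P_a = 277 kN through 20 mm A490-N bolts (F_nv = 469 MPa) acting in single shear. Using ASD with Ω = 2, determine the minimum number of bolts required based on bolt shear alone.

A_b = π·20²/4 = 314.2 mm².
Per-bolt allowable strength R_n/Ω = 469 × 314.2 × 1 / 1000 / 2 = 73.67 kN.
n ≥ 277 / 73.67 = 3.76 → use 4 bolts.

4 bolts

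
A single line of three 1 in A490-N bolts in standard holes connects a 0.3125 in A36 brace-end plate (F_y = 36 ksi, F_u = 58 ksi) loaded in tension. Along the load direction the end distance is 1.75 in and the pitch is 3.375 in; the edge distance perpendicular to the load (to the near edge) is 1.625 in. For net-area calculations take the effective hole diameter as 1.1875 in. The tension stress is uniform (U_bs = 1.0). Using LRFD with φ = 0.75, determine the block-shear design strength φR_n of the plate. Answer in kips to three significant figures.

57 kips

Shear plane L_v = 1.75 + 2·3.375 = 8.5 in; A_gv = 8.5 × 0.3125 = 2.656 in².
A_nv = (8.5 − 2.5·1.1875) × 0.3125 = 1.729 in².
A_nt = (1.625 − 0.5·1.1875) × 0.3125 = 0.3223 in².
0.6 F_u A_nv = 60.15 kips; 0.6 F_y A_gv = 57.37 kips → shear yielding governs the shear term.
R_n = 57.37 + 1.0 × 58 × 0.3223 = 76.07 kips.
Design strength φR_n = 0.75 × 76.07 = 57 kips.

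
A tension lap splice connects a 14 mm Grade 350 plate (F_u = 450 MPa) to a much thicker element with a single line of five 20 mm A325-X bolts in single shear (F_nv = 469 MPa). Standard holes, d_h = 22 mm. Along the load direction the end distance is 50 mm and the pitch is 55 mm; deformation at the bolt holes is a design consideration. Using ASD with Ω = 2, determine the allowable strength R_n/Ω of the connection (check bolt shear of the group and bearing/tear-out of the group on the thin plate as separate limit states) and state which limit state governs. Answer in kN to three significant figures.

Bolt shear: A_b = π·20²/4 = 314.2 mm²; R_n = 469 × 314.2 × 5 × 1 / 1000 = 736.7 kN → 736.7 / 2 = 368 kN.
Bearing (1.2 l_c t F_u ≤ 2.4 d t F_u): upper limit = 2.4·20·14·450 / 1000 = 302.4 kN.
  Edge l_c = 50 − 22/2 = 39 → r_n = 294.8 kN; interior l_c = 55 − 22 = 33 → r_n = 249.5 kN.
  R_n,bearing = 1·294.8 + 4·249.5 = 1293 kN → 1293 / 2 = 646 kN.
Bolt shear governs: 368 kN.

368 kN (bolt shear governs)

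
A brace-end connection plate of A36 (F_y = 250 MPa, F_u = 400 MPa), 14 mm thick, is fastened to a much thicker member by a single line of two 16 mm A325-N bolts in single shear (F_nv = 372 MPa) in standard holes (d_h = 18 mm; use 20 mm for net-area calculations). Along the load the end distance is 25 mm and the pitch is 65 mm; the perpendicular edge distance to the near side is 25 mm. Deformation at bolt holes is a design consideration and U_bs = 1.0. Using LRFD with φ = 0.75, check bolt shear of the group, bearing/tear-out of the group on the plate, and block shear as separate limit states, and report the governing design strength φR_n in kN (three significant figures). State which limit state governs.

112 kN (bolt shear governs)

Bolt shear: A_b = π·16²/4 = 201.1 mm²; R_n = 372 × 201.1 × 2 × 1 / 1000 = 149.6 kN → 0.75 × 149.6 = 112 kN.
Bearing: edge l_c = 16, r_n = 107.5 kN; interior l_c = 47, r_n = 215 kN; R_n = 107.5 + 1·215 = 322.6 kN → 242 kN.
Block shear: A_gv = 1260, A_nv = 840, A_nt = 210 mm²; R_n = min(0.6F_uA_nv, 0.6F_yA_gv) + U_bs·F_u·A_nt = 273 kN → 205 kN.
Bolt shear governs: 112 kN.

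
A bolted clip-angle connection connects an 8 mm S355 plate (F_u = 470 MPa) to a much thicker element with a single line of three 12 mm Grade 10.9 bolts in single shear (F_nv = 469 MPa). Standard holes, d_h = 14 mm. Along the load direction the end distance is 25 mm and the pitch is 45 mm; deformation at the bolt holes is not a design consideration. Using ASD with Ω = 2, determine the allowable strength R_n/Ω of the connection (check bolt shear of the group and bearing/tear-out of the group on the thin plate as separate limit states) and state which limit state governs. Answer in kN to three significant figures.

79.6 kN (bolt shear governs)

Bolt shear: A_b = π·12²/4 = 113.1 mm²; R_n = 469 × 113.1 × 3 × 1 / 1000 = 159.1 kN → 159.1 / 2 = 79.6 kN.
Bearing (1.5 l_c t F_u ≤ 3.0 d t F_u): upper limit = 3.0·12·8·470 / 1000 = 135.4 kN.
  Edge l_c = 25 − 14/2 = 18 → r_n = 101.5 kN; interior l_c = 45 − 14 = 31 → r_n = 135.4 kN.
  R_n,bearing = 1·101.5 + 2·135.4 = 372.2 kN → 372.2 / 2 = 186 kN.
Bolt shear governs: 79.6 kN.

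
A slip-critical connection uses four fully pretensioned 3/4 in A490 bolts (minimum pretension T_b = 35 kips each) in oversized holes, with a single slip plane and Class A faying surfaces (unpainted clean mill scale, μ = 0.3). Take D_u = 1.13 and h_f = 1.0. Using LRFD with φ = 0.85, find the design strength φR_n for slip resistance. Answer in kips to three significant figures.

40.3 kips

R_n = μ · D_u · h_f · T_b · n_s · n_b = 0.3 × 1.13 × 1.0 × 35 × 1 × 4 = 47.46 kips.
Design strength φR_n = 0.85 × 47.46 = 40.3 kips.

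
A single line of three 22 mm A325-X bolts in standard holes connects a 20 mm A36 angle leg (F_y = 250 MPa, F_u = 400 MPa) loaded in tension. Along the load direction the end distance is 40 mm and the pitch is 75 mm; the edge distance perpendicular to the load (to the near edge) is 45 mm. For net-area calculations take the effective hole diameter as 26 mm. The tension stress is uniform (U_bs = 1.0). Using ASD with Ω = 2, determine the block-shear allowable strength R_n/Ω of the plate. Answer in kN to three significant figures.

Shear plane L_v = 40 + 2·75 = 190 mm; A_gv = 190 × 20 = 3800 mm².
A_nv = (190 − 2.5·26) × 20 = 2500 mm².
A_nt = (45 − 0.5·26) × 20 = 640 mm².
0.6 F_u A_nv = 600 kN; 0.6 F_y A_gv = 570 kN → shear yielding governs the shear term.
R_n = 570 + 1.0 × 400 × 640 / 1000 = 826 kN.
Allowable strength R_n/Ω = 826 / 2 = 413 kN.

413 kN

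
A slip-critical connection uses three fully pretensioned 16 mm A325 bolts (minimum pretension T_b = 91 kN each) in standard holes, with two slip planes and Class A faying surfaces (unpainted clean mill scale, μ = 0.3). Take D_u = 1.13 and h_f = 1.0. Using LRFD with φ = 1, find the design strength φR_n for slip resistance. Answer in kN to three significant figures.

185 kN

R_n = μ · D_u · h_f · T_b · n_s · n_b = 0.3 × 1.13 × 1.0 × 91 × 2 × 3 = 185.1 kN.
Design strength φR_n = 1 × 185.1 = 185 kN.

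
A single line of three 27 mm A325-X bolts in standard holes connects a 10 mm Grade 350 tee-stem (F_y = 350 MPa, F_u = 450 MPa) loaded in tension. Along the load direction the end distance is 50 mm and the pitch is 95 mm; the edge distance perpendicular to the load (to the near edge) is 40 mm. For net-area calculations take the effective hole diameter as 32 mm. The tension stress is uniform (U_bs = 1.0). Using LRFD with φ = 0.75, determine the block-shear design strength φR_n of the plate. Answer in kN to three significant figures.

405 kN

Shear plane L_v = 50 + 2·95 = 240 mm; A_gv = 240 × 10 = 2400 mm².
A_nv = (240 − 2.5·32) × 10 = 1600 mm².
A_nt = (40 − 0.5·32) × 10 = 240 mm².
0.6 F_u A_nv = 432 kN; 0.6 F_y A_gv = 504 kN → shear rupture governs the shear term.
R_n = 432 + 1.0 × 450 × 240 / 1000 = 540 kN.
Design strength φR_n = 0.75 × 540 = 405 kN.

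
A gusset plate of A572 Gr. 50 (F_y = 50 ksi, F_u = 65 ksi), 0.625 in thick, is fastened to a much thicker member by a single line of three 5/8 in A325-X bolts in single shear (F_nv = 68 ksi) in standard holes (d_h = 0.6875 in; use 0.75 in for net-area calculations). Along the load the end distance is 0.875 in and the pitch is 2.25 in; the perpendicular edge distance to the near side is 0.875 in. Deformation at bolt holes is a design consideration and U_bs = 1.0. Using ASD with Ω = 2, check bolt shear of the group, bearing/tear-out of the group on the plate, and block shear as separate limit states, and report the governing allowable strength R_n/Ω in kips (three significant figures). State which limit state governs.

31.3 kips (bolt shear governs)

Bolt shear: A_b = π·0.625²/4 = 0.3068 in²; R_n = 68 × 0.3068 × 3 × 1 = 62.59 kips → 62.59 / 2 = 31.3 kips.
Bearing: edge l_c = 0.5312, r_n = 25.9 kips; interior l_c = 1.562, r_n = 60.94 kips; R_n = 25.9 + 2·60.94 = 147.8 kips → 73.9 kips.
Block shear: A_gv = 3.359, A_nv = 2.188, A_nt = 0.3125 in²; R_n = min(0.6F_uA_nv, 0.6F_yA_gv) + U_bs·F_u·A_nt = 105.6 kips → 52.8 kips.
Bolt shear governs: 31.3 kips.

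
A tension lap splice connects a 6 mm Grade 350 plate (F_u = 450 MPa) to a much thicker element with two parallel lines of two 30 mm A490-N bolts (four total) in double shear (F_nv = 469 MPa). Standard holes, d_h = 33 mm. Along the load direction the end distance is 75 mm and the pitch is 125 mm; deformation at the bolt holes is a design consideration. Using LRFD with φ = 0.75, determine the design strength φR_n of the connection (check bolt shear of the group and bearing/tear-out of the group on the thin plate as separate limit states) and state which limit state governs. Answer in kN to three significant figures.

576 kN (bearing governs)

Bolt shear: A_b = π·30²/4 = 706.9 mm²; R_n = 469 × 706.9 × 4 × 2 / 1000 = 2652 kN → 0.75 × 2652 = 1990 kN.
Bearing (1.2 l_c t F_u ≤ 2.4 d t F_u): upper limit = 2.4·30·6·450 / 1000 = 194.4 kN.
  Edge l_c = 75 − 33/2 = 58.5 → r_n = 189.5 kN; interior l_c = 125 − 33 = 92 → r_n = 194.4 kN.
  R_n,bearing = 2·189.5 + 2·194.4 = 767.9 kN → 0.75 × 767.9 = 576 kN.
Bearing governs: 576 kN.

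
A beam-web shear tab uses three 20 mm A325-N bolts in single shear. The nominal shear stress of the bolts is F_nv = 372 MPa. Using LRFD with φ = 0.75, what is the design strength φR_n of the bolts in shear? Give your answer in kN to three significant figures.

263 kN

A_b = π × 20² / 4 = 314.2 mm².
R_n = F_nv · A_b · n · n_s = 372 × 314.2 × 3 × 1 / 1000 = 350.6 kN.
Design strength φR_n = 0.75 × 350.6 = 263 kN.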